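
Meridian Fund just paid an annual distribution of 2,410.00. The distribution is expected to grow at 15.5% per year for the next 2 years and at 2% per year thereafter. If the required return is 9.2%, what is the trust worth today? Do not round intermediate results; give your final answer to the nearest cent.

43439.86

D_1 = 2783.55000
D_2 = 3215.00025
Terminal value at year 2: TV = D_2×(1+g_2)/(r−g_2) = 3279.30026/0.072 = 45545.83688
P_0 = D_1/(1+r)^1 + D_2/(1+r)^2 + TV/(1+r)^2
    = 2549.03846 + 2696.09837 + 38194.72695 = 43439.86378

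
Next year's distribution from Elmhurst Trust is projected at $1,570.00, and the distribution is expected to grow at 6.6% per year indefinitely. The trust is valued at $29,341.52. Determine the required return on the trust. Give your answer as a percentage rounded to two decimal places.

P = D₁/(r − g) ⇒ r = D₁/P + g = $1,570.0000/$29,341.52 + 0.066 = 0.053508 + 0.066 = 0.119508

11.95%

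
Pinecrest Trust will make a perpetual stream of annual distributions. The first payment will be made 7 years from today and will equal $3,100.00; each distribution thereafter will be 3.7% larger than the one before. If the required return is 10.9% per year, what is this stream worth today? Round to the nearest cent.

$23144.08

Value at end of year 6: C₁ / (r − g) = $3,100.00 / (0.109 − 0.037) = $43,055.5556
Discount to today: PV = $43,055.5556 / (1 + 0.109)^6 = $43,055.5556 / 1.860327 = $23,144.08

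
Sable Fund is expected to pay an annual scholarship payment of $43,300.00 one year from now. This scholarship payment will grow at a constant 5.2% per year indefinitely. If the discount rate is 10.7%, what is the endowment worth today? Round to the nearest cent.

$787272.73

Growing perpetuity: P = D₁ / (r − g) = $43,300.0000 / (0.107 − 0.052) = $787,272.73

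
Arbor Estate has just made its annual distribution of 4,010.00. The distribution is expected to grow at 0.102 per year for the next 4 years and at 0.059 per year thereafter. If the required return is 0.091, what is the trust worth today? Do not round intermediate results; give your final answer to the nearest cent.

154587.86

D_1 = 4419.02000
D_2 = 4869.76004
D_3 = 5366.47556
D_4 = 5913.85607
Terminal value at year 4: TV = D_4×(1+g_2)/(r−g_2) = 6262.77358/0.032 = 195711.67437
P_0 = D_1/(1+r)^1 + D_2/(1+r)^2 + D_3/(1+r)^3 + D_4/(1+r)^4 + TV/(1+r)^4
    = 4050.43080 + 4091.26924 + 4132.51943 + 4174.18553 + 138139.45241 = 154587.85741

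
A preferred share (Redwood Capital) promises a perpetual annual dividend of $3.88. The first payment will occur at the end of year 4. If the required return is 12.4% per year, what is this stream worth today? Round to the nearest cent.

$22.03

Value at end of year 3: C / r = $3.88 / 0.124 = $31.2903
Discount to today: PV = $31.2903 / (1 + 0.124)^3 = $31.2903 / 1.420035 = $22.03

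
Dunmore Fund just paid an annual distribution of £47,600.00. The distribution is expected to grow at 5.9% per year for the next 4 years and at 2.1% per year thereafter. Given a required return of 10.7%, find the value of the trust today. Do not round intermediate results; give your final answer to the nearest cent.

£643926.44

D_1 = 50408.40000
D_2 = 53382.49560
D_3 = 56532.06284
D_4 = 59867.45455
Terminal value at year 4: TV = D_4×(1+g_2)/(r−g_2) = 61124.67109/0.086 = 710751.98946
P_0 = D_1/(1+r)^1 + D_2/(1+r)^2 + D_3/(1+r)^3 + D_4/(1+r)^4 + TV/(1+r)^4
    = 45536.04336 + 43561.58078 + 41672.73174 + 39865.78403 + 473290.29641 = 643926.43632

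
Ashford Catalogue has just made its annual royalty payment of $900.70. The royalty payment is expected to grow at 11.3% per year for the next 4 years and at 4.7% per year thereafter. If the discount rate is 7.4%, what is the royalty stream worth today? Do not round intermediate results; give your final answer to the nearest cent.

D_1 = 1002.47910
D_2 = 1115.75924
D_3 = 1241.84003
D_4 = 1382.16796
Terminal value at year 4: TV = D_4×(1+g_2)/(r−g_2) = 1447.12985/0.027 = 53597.40184
P_0 = D_1/(1+r)^1 + D_2/(1+r)^2 + D_3/(1+r)^3 + D_4/(1+r)^4 + TV/(1+r)^4
    = 933.40698 + 967.30165 + 1002.42713 + 1038.82811 + 40283.44577 = 44225.40964

$44225.41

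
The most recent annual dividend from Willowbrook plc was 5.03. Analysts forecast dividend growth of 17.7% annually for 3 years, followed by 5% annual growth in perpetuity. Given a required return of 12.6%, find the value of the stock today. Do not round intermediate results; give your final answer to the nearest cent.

D_1 = 5.92031
D_2 = 6.96820
D_3 = 8.20158
Terminal value at year 3: TV = D_3×(1+g_2)/(r−g_2) = 8.61166/0.076 = 113.31126
P_0 = D_1/(1+r)^1 + D_2/(1+r)^2 + D_3/(1+r)^3 + TV/(1+r)^3
    = 5.25782 + 5.49597 + 5.74490 + 79.37028 = 95.86897

95.87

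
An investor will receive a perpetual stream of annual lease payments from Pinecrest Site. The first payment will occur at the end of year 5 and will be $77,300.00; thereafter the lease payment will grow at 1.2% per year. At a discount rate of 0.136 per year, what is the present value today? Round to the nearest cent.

Value at end of year 4: C₁ / (r − g) = $77,300.00 / (0.136 − 0.012) = $623,387.0968
Discount to today: PV = $623,387.0968 / (1 + 0.136)^4 = $623,387.0968 / 1.665380 = $374,321.25

$374321.25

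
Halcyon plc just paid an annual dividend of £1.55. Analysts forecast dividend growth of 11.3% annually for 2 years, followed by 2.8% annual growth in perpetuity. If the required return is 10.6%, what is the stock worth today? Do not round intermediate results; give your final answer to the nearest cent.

£23.82

D_1 = 1.72515
D_2 = 1.92009
Terminal value at year 2: TV = D_2×(1+g_2)/(r−g_2) = 1.97385/0.078 = 25.30583
P_0 = D_1/(1+r)^1 + D_2/(1+r)^2 + TV/(1+r)^2
    = 1.55981 + 1.56968 + 20.68761 = 23.81710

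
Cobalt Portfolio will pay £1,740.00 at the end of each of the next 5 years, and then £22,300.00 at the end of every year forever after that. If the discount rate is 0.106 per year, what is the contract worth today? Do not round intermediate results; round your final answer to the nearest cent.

£133618.87

PV of 5-year annuity: £1,740.00 × [1 − (1+0.106)^−5] / 0.106 = 6496.09758
Perpetuity value at year 5: £22,300.00 / 0.106 = 210377.35849
PV of perpetuity: 210377.35849 / (1+0.106)^5 = 127122.77450
Total PV = 6496.09758 + 127122.77450 = 133618.87209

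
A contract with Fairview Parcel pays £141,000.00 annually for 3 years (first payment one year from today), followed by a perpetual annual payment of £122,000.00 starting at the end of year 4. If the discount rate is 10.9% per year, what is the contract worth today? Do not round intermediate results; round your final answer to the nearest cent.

PV of 3-year annuity: £141,000.00 × [1 − (1+0.109)^−3] / 0.109 = 345163.93780
Perpetuity value at year 3: £122,000.00 / 0.109 = 1119266.05505
PV of perpetuity: 1119266.05505 / (1+0.109)^3 = 820613.56986
Total PV = 345163.93780 + 820613.56986 = 1165777.50766

£1165777.51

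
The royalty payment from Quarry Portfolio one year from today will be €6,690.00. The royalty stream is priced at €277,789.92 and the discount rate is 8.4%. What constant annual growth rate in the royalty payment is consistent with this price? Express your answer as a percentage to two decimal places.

5.99%

P = D₁/(r−g) ⇒ g = r − D₁/P = 0.084 − €6,690.00/€277,789.92 = 0.059917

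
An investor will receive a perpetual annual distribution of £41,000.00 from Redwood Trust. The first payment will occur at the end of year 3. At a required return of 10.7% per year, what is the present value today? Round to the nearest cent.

Value at end of year 2: C / r = £41,000.00 / 0.107 = £383,177.5701
Discount to today: PV = £383,177.5701 / (1 + 0.107)^2 = £383,177.5701 / 1.225449 = £312,683.41

£312683.41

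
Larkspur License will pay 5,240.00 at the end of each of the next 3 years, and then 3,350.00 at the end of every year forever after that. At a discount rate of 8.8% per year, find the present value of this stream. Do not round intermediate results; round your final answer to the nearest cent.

PV of 3-year annuity: 5,240.00 × [1 − (1+0.088)^−3] / 0.088 = 13311.40557
Perpetuity value at year 3: 3,350.00 / 0.088 = 38068.18182
PV of perpetuity: 38068.18182 / (1+0.088)^3 = 29558.02750
Total PV = 13311.40557 + 29558.02750 = 42869.43306

42869.43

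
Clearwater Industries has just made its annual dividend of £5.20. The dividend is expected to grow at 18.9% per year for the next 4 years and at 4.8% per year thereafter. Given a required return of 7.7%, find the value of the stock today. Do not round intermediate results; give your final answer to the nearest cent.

£305.95

D_1 = 6.18280
D_2 = 7.35135
D_3 = 8.74075
D_4 = 10.39276
Terminal value at year 4: TV = D_4×(1+g_2)/(r−g_2) = 10.89161/0.029 = 375.57273
P_0 = D_1/(1+r)^1 + D_2/(1+r)^2 + D_3/(1+r)^3 + D_4/(1+r)^4 + TV/(1+r)^4
    = 5.74076 + 6.33776 + 6.99684 + 7.72446 + 279.14589 = 305.94570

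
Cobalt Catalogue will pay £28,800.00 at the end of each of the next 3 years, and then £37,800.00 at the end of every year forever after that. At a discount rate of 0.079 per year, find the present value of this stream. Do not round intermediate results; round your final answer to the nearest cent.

£455245.23

PV of 3-year annuity: £28,800.00 × [1 − (1+0.079)^−3] / 0.079 = 74354.52016
Perpetuity value at year 3: £37,800.00 / 0.079 = 478481.01266
PV of perpetuity: 478481.01266 / (1+0.079)^3 = 380890.70495
Total PV = 74354.52016 + 380890.70495 = 455245.22511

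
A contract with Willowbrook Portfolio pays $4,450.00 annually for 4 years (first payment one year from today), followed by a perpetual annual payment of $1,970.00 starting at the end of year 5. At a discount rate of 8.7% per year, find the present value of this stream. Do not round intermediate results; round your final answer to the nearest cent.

$30731.38

PV of 4-year annuity: $4,450.00 × [1 − (1+0.087)^−4] / 0.087 = 14512.19941
Perpetuity value at year 4: $1,970.00 / 0.087 = 22643.67816
PV of perpetuity: 22643.67816 / (1+0.087)^4 = 16219.17640
Total PV = 14512.19941 + 16219.17640 = 30731.37581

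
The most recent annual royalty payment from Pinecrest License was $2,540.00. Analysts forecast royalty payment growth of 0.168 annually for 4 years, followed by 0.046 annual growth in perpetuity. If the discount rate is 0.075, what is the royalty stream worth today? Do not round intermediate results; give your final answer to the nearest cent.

$140230.58

D_1 = 2966.72000
D_2 = 3465.12896
D_3 = 4047.27063
D_4 = 4727.21209
Terminal value at year 4: TV = D_4×(1+g_2)/(r−g_2) = 4944.66385/0.029 = 170505.64988
P_0 = D_1/(1+r)^1 + D_2/(1+r)^2 + D_3/(1+r)^3 + D_4/(1+r)^4 + TV/(1+r)^4
    = 2759.73953 + 2998.48909 + 3257.89327 + 3539.73892 + 127674.72096 = 140230.58177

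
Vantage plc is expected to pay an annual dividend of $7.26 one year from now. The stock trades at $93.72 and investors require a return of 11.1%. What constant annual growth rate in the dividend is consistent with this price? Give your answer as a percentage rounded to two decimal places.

P = D₁/(r−g) ⇒ g = r − D₁/P = 0.111 − $7.26/$93.72 = 0.033535

3.35%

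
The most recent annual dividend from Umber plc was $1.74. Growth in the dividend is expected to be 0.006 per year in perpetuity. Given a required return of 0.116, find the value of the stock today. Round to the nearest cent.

$15.91

D₁ = D₀ × (1 + g) = $1.74 × 1.006 = $1.7504
Growing perpetuity: P = D₁ / (r − g) = $1.7504 / (0.116 − 0.006) = $15.91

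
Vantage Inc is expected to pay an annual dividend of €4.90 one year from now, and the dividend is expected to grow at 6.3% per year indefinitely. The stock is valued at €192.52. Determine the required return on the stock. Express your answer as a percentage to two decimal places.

P = D₁/(r − g) ⇒ r = D₁/P + g = €4.9000/€192.52 + 0.063 = 0.025452 + 0.063 = 0.088452

8.85%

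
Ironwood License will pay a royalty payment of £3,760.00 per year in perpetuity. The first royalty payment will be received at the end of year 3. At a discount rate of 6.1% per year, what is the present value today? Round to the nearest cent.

£54755.44

Value at end of year 2: C / r = £3,760.00 / 0.061 = £61,639.3443
Discount to today: PV = £61,639.3443 / (1 + 0.061)^2 = £61,639.3443 / 1.125721 = £54,755.44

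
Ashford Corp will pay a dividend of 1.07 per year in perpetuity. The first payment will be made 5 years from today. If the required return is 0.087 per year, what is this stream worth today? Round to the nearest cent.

Value at end of year 4: C / r = 1.07 / 0.087 = 12.2989
Discount to today: PV = 12.2989 / (1 + 0.087)^4 = 12.2989 / 1.396105 = 8.81

8.81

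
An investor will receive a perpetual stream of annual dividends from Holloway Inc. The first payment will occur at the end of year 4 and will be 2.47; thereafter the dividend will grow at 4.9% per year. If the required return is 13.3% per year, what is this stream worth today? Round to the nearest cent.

Value at end of year 3: C₁ / (r − g) = 2.47 / (0.133 − 0.049) = 29.4048
Discount to today: PV = 29.4048 / (1 + 0.133)^3 = 29.4048 / 1.454420 = 20.22

20.22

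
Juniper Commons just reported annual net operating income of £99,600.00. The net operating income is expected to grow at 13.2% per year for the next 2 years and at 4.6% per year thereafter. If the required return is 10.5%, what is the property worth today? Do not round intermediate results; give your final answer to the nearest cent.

D_1 = 112747.20000
D_2 = 127629.83040
Terminal value at year 2: TV = D_2×(1+g_2)/(r−g_2) = 133500.80260/0.059 = 2262725.46777
P_0 = D_1/(1+r)^1 + D_2/(1+r)^2 + TV/(1+r)^2
    = 102033.66516 + 104526.79544 + 1853136.06828 = 2059696.52887

£2059696.53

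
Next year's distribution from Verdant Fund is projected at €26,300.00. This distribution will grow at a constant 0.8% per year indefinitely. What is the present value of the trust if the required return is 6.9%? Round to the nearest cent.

€431147.54

Growing perpetuity: P = D₁ / (r − g) = €26,300.0000 / (0.069 − 0.008) = €431,147.54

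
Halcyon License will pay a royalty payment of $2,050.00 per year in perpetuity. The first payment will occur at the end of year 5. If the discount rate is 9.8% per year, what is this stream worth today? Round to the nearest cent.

Value at end of year 4: C / r = $2,050.00 / 0.098 = $20,918.3673
Discount to today: PV = $20,918.3673 / (1 + 0.098)^4 = $20,918.3673 / 1.453481 = $14,391.91

$14391.91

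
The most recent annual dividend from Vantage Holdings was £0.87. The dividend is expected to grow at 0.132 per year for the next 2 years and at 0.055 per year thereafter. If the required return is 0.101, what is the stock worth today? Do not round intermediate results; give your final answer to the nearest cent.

D_1 = 0.98484
D_2 = 1.11484
Terminal value at year 2: TV = D_2×(1+g_2)/(r−g_2) = 1.17616/0.046 = 25.56859
P_0 = D_1/(1+r)^1 + D_2/(1+r)^2 + TV/(1+r)^2
    = 0.89450 + 0.91968 + 21.09270 = 22.90687

£22.91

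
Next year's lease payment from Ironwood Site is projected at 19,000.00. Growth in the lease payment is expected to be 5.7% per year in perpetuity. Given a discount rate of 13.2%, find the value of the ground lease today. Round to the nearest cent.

Growing perpetuity: P = D₁ / (r − g) = 19,000.0000 / (0.132 − 0.057) = 253,333.33

253333.33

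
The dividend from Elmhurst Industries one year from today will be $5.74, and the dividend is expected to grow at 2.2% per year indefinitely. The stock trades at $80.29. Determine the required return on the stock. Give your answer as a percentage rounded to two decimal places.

P = D₁/(r − g) ⇒ r = D₁/P + g = $5.7400/$80.29 + 0.022 = 0.071491 + 0.022 = 0.093491

9.35%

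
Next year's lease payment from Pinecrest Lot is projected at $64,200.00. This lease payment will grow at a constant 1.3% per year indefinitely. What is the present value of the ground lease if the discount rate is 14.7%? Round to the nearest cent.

Growing perpetuity: P = D₁ / (r − g) = $64,200.0000 / (0.147 − 0.013) = $479,104.48

$479104.48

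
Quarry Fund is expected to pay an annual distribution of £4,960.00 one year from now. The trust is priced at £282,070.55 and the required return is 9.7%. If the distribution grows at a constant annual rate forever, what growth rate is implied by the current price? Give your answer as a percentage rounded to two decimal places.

7.94%

P = D₁/(r−g) ⇒ g = r − D₁/P = 0.097 − £4,960.00/£282,070.55 = 0.079416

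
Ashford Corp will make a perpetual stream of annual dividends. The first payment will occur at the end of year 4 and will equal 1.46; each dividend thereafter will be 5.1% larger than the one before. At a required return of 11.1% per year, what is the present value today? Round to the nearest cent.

Value at end of year 3: C₁ / (r − g) = 1.46 / (0.111 − 0.051) = 24.3333
Discount to today: PV = 24.3333 / (1 + 0.111)^3 = 24.3333 / 1.371331 = 17.74

17.74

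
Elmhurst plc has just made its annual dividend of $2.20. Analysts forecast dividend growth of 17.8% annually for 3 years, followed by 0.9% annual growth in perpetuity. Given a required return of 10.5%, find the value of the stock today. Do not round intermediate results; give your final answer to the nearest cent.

$35.53

D_1 = 2.59160
D_2 = 3.05290
D_3 = 3.59632
Terminal value at year 3: TV = D_3×(1+g_2)/(r−g_2) = 3.62869/0.096 = 37.79884
P_0 = D_1/(1+r)^1 + D_2/(1+r)^2 + D_3/(1+r)^3 + TV/(1+r)^3
    = 2.34534 + 2.50028 + 2.66546 + 28.01507 = 35.52614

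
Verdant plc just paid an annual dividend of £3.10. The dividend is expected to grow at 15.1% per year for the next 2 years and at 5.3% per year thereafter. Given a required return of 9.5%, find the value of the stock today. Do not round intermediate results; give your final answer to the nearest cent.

D_1 = 3.56810
D_2 = 4.10688
Terminal value at year 2: TV = D_2×(1+g_2)/(r−g_2) = 4.32455/0.042 = 102.96543
P_0 = D_1/(1+r)^1 + D_2/(1+r)^2 + TV/(1+r)^2
    = 3.25854 + 3.42519 + 85.87429 = 92.55802

£92.56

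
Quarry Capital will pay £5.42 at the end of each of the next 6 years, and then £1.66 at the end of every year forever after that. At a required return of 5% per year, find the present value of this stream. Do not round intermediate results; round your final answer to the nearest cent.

PV of 6-year annuity: £5.42 × [1 − (1+0.05)^−6] / 0.05 = 27.51025
Perpetuity value at year 6: £1.66 / 0.05 = 33.20000
PV of perpetuity: 33.20000 / (1+0.05)^6 = 24.77435
Total PV = 27.51025 + 24.77435 = 52.28460

£52.28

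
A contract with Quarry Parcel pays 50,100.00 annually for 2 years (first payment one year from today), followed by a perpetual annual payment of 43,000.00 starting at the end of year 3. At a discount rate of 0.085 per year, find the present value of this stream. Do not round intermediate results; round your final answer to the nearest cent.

518457.26

PV of 2-year annuity: 50,100.00 × [1 − (1+0.085)^−2] / 0.085 = 88732.82508
Perpetuity value at year 2: 43,000.00 / 0.085 = 505882.35294
PV of perpetuity: 505882.35294 / (1+0.085)^2 = 429724.43920
Total PV = 88732.82508 + 429724.43920 = 518457.26428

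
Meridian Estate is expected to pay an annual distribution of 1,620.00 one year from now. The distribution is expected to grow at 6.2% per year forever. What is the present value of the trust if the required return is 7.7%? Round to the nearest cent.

Growing perpetuity: P = D₁ / (r − g) = 1,620.0000 / (0.077 − 0.062) = 108,000.00

108000.00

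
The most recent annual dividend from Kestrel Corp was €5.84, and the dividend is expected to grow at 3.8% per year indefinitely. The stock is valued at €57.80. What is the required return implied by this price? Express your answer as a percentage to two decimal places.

D₁ = €5.84 × 1.038 = €6.0619
P = D₁/(r − g) ⇒ r = D₁/P + g = €6.0619/€57.80 + 0.038 = 0.104878 + 0.038 = 0.142878

14.29%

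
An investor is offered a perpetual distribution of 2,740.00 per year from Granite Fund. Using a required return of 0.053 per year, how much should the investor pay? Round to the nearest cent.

51698.11

Level perpetuity: PV = C / r = 2,740.00 / 0.053 = 51,698.11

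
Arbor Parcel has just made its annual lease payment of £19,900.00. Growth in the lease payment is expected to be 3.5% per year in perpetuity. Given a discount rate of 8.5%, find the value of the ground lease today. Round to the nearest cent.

£411930.00

D₁ = D₀ × (1 + g) = £19,900.00 × 1.035 = £20,596.5000
Growing perpetuity: P = D₁ / (r − g) = £20,596.5000 / (0.085 − 0.035) = £411,930.00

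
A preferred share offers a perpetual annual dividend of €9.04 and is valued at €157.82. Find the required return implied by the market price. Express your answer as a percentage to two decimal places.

5.73%

P = C/r ⇒ r = C/P = €9.04/€157.82 = 0.057280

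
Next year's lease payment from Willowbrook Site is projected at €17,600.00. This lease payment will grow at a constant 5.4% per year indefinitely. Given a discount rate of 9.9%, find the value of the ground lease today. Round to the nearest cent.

€391111.11

Growing perpetuity: P = D₁ / (r − g) = €17,600.0000 / (0.099 − 0.054) = €391,111.11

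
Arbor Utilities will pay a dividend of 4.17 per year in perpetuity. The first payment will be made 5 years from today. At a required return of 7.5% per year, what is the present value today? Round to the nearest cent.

Value at end of year 4: C / r = 4.17 / 0.075 = 55.6000
Discount to today: PV = 55.6000 / (1 + 0.075)^4 = 55.6000 / 1.335469 = 41.63

41.63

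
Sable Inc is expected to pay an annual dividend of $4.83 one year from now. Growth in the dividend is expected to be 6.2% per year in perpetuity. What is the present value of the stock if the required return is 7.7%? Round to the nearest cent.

$322.00

Growing perpetuity: P = D₁ / (r − g) = $4.8300 / (0.077 − 0.062) = $322.00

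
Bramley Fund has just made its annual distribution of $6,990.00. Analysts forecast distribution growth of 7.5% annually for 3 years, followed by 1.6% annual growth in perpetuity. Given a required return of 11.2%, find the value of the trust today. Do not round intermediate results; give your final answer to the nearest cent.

$86441.25

D_1 = 7514.25000
D_2 = 8077.81875
D_3 = 8683.65516
Terminal value at year 3: TV = D_3×(1+g_2)/(r−g_2) = 8822.59364/0.096 = 91902.01707
P_0 = D_1/(1+r)^1 + D_2/(1+r)^2 + D_3/(1+r)^3 + TV/(1+r)^3
    = 6757.41906 + 6532.57688 + 6315.21596 + 66836.03560 = 86441.24751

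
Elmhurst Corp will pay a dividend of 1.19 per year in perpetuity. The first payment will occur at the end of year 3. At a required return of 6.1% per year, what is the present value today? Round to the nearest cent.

Value at end of year 2: C / r = 1.19 / 0.061 = 19.5082
Discount to today: PV = 19.5082 / (1 + 0.061)^2 = 19.5082 / 1.125721 = 17.33

17.33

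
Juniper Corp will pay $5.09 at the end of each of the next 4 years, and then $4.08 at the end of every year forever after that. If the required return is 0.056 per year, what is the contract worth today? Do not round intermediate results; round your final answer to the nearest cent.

$76.39

PV of 4-year annuity: $5.09 × [1 − (1+0.056)^−4] / 0.056 = 17.80014
Perpetuity value at year 4: $4.08 / 0.056 = 72.85714
PV of perpetuity: 72.85714 / (1+0.056)^4 = 58.58905
Total PV = 17.80014 + 58.58905 = 76.38920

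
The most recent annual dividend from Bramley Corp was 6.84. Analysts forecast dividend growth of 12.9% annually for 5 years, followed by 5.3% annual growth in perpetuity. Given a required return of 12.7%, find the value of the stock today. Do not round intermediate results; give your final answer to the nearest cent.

132.58

D_1 = 7.72236
D_2 = 8.71854
D_3 = 9.84324
D_4 = 11.11301
D_5 = 12.54659
Terminal value at year 5: TV = D_5×(1+g_2)/(r−g_2) = 13.21156/0.074 = 178.53463
P_0 = D_1/(1+r)^1 + D_2/(1+r)^2 + D_3/(1+r)^3 + D_4/(1+r)^4 + D_5/(1+r)^5 + TV/(1+r)^5
    = 6.85214 + 6.86430 + 6.87648 + 6.88868 + 6.90091 + 98.19805 = 132.58056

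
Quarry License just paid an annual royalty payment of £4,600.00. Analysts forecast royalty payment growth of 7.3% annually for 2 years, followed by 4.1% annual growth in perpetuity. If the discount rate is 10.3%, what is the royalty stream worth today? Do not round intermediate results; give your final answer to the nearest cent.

D_1 = 4935.80000
D_2 = 5296.11340
Terminal value at year 2: TV = D_2×(1+g_2)/(r−g_2) = 5513.25405/0.062 = 88923.45241
P_0 = D_1/(1+r)^1 + D_2/(1+r)^2 + TV/(1+r)^2
    = 4474.88667 + 4353.17625 + 73091.23343 = 81919.29635

£81919.30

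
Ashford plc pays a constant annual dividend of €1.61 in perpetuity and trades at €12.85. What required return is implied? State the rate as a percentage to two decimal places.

12.53%

P = C/r ⇒ r = C/P = €1.61/€12.85 = 0.125292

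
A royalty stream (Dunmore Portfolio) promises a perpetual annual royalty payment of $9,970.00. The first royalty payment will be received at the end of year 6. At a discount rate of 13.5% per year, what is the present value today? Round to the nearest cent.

$39208.67

Value at end of year 5: C / r = $9,970.00 / 0.135 = $73,851.8519
Discount to today: PV = $73,851.8519 / (1 + 0.135)^5 = $73,851.8519 / 1.883559 = $39,208.67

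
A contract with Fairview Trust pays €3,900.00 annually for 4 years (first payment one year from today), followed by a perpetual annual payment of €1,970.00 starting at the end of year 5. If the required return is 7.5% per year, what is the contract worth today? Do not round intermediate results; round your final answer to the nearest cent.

PV of 4-year annuity: €3,900.00 × [1 − (1+0.075)^−4] / 0.075 = 13062.37245
Perpetuity value at year 4: €1,970.00 / 0.075 = 26266.66667
PV of perpetuity: 26266.66667 / (1+0.075)^4 = 19668.49392
Total PV = 13062.37245 + 19668.49392 = 32730.86637

€32730.87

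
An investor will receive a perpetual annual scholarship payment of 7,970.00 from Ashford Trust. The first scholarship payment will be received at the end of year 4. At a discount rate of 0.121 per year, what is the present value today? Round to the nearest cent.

Value at end of year 3: C / r = 7,970.00 / 0.121 = 65,867.7686
Discount to today: PV = 65,867.7686 / (1 + 0.121)^3 = 65,867.7686 / 1.408695 = 46,758.02

46758.02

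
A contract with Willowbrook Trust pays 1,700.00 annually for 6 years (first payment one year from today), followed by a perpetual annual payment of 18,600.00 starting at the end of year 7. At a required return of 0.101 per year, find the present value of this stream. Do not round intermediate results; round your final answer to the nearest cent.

PV of 6-year annuity: 1,700.00 × [1 − (1+0.101)^−6] / 0.101 = 7382.29621
Perpetuity value at year 6: 18,600.00 / 0.101 = 184158.41584
PV of perpetuity: 184158.41584 / (1+0.101)^6 = 103387.41020
Total PV = 7382.29621 + 103387.41020 = 110769.70641

110769.71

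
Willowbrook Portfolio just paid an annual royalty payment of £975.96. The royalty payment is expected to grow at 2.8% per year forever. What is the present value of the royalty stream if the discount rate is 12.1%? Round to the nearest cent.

D₁ = D₀ × (1 + g) = £975.96 × 1.028 = £1,003.2869
Growing perpetuity: P = D₁ / (r − g) = £1,003.2869 / (0.121 − 0.028) = £10,788.03

£10788.03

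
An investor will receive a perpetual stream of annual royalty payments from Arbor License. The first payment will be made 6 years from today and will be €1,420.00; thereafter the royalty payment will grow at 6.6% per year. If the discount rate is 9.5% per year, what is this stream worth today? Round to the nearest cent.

€31104.25

Value at end of year 5: C₁ / (r − g) = €1,420.00 / (0.095 − 0.066) = €48,965.5172
Discount to today: PV = €48,965.5172 / (1 + 0.095)^5 = €48,965.5172 / 1.574239 = €31,104.25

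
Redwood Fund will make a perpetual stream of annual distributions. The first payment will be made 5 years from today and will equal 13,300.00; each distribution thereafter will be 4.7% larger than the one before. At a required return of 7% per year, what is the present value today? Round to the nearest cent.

Value at end of year 4: C₁ / (r − g) = 13,300.00 / (0.07 − 0.047) = 578,260.8696
Discount to today: PV = 578,260.8696 / (1 + 0.07)^4 = 578,260.8696 / 1.310796 = 441,152.45

441152.45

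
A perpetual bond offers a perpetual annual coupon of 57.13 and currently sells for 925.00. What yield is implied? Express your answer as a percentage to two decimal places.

6.18%

P = C/r ⇒ r = C/P = 57.13/925.00 = 0.061762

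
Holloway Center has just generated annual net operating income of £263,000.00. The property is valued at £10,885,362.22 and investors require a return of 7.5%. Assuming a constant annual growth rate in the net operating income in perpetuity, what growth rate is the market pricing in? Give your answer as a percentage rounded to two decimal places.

P = D₀(1+g)/(r−g) ⇒ P(r−g) = D₀(1+g) ⇒ g(P+D₀) = P·r − D₀
g = (P·r − D₀)/(P + D₀) = (£10,885,362.22×0.075 − £263,000.00) / (£10,885,362.22 + £263,000.00) = 0.049640

4.96%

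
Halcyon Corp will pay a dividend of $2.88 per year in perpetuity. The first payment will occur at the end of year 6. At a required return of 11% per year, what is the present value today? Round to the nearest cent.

Value at end of year 5: C / r = $2.88 / 0.11 = $26.1818
Discount to today: PV = $26.1818 / (1 + 0.11)^5 = $26.1818 / 1.685058 = $15.54

$15.54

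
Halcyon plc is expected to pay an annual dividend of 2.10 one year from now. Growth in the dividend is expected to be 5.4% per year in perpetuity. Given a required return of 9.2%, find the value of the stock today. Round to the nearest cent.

Growing perpetuity: P = D₁ / (r − g) = 2.1000 / (0.092 − 0.054) = 55.26

55.26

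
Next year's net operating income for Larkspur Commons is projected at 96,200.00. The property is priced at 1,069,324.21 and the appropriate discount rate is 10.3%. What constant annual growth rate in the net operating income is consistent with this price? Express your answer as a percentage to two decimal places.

1.30%

P = D₁/(r−g) ⇒ g = r − D₁/P = 0.103 − 96,200.00/1,069,324.21 = 0.013037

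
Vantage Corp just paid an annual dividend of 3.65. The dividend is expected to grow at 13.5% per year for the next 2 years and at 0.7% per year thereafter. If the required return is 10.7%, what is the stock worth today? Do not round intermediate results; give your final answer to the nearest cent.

46.22

D_1 = 4.14275
D_2 = 4.70202
Terminal value at year 2: TV = D_2×(1+g_2)/(r−g_2) = 4.73494/0.1 = 47.34935
P_0 = D_1/(1+r)^1 + D_2/(1+r)^2 + TV/(1+r)^2
    = 3.74232 + 3.83698 + 38.63837 = 46.21767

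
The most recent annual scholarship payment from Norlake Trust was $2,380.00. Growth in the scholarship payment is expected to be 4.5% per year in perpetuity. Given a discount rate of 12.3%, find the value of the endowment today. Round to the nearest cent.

$31885.90

D₁ = D₀ × (1 + g) = $2,380.00 × 1.045 = $2,487.1000
Growing perpetuity: P = D₁ / (r − g) = $2,487.1000 / (0.123 − 0.045) = $31,885.90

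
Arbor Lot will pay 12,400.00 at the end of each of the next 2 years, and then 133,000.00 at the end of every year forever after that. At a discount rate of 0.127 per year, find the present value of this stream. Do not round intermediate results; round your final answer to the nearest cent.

PV of 2-year annuity: 12,400.00 × [1 − (1+0.127)^−2] / 0.127 = 20765.44981
Perpetuity value at year 2: 133,000.00 / 0.127 = 1047244.09449
PV of perpetuity: 1047244.09449 / (1+0.127)^2 = 824517.89896
Total PV = 20765.44981 + 824517.89896 = 845283.34877

845283.35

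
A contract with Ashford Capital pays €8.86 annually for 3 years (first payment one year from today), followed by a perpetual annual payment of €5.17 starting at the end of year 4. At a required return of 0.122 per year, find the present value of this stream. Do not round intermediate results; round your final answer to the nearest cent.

PV of 3-year annuity: €8.86 × [1 − (1+0.122)^−3] / 0.122 = 21.20730
Perpetuity value at year 3: €5.17 / 0.122 = 42.37705
PV of perpetuity: 42.37705 / (1+0.122)^3 = 30.00213
Total PV = 21.20730 + 30.00213 = 51.20944

€51.21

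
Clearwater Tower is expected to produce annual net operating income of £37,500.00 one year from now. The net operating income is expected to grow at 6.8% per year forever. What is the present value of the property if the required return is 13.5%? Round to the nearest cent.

Growing perpetuity: P = D₁ / (r − g) = £37,500.0000 / (0.135 − 0.068) = £559,701.49

£559701.49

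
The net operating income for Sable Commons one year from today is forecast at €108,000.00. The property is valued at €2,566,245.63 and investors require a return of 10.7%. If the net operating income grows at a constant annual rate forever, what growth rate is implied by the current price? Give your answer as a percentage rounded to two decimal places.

P = D₁/(r−g) ⇒ g = r − D₁/P = 0.107 − €108,000.00/€2,566,245.63 = 0.064915

6.49%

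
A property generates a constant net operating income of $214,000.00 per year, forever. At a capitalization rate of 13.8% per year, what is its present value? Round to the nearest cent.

$1550724.64

Level perpetuity: PV = C / r = $214,000.00 / 0.138 = $1,550,724.64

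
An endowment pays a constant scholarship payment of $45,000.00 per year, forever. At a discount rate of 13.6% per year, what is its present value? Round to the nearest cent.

Level perpetuity: PV = C / r = $45,000.00 / 0.136 = $330,882.35

$330882.35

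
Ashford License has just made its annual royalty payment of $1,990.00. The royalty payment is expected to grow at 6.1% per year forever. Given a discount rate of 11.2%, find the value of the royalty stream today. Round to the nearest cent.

$41399.80

D₁ = D₀ × (1 + g) = $1,990.00 × 1.061 = $2,111.3900
Growing perpetuity: P = D₁ / (r − g) = $2,111.3900 / (0.112 − 0.061) = $41,399.80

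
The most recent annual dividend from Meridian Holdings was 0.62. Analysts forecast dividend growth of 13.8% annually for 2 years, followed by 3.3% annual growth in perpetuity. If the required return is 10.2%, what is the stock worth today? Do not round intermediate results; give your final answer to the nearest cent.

11.20

D_1 = 0.70556
D_2 = 0.80293
Terminal value at year 2: TV = D_2×(1+g_2)/(r−g_2) = 0.82942/0.069 = 12.02064
P_0 = D_1/(1+r)^1 + D_2/(1+r)^2 + TV/(1+r)^2
    = 0.64025 + 0.66117 + 9.89838 = 11.19981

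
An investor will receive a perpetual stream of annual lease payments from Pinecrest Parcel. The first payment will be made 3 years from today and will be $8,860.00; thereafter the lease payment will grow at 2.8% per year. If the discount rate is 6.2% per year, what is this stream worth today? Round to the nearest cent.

Value at end of year 2: C₁ / (r − g) = $8,860.00 / (0.062 − 0.028) = $260,588.2353
Discount to today: PV = $260,588.2353 / (1 + 0.062)^2 = $260,588.2353 / 1.127844 = $231,049.89

$231049.89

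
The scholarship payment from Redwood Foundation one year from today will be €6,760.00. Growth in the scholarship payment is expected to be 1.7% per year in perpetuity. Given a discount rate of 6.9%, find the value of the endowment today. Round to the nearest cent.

Growing perpetuity: P = D₁ / (r − g) = €6,760.0000 / (0.069 − 0.017) = €130,000.00

€130000.00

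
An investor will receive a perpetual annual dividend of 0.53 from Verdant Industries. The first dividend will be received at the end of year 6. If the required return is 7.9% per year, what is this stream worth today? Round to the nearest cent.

4.59

Value at end of year 5: C / r = 0.53 / 0.079 = 6.7089
Discount to today: PV = 6.7089 / (1 + 0.079)^5 = 6.7089 / 1.462538 = 4.59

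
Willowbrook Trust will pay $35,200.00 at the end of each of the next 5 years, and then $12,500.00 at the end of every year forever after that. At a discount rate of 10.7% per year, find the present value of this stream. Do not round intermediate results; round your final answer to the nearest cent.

PV of 5-year annuity: $35,200.00 × [1 − (1+0.107)^−5] / 0.107 = 131083.36016
Perpetuity value at year 5: $12,500.00 / 0.107 = 116822.42991
PV of perpetuity: 116822.42991 / (1+0.107)^5 = 70272.94121
Total PV = 131083.36016 + 70272.94121 = 201356.30138

$201356.30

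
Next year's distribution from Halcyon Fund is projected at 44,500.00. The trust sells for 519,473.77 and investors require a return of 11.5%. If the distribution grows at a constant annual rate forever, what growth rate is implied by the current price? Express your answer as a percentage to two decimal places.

2.93%

P = D₁/(r−g) ⇒ g = r − D₁/P = 0.115 − 44,500.00/519,473.77 = 0.029336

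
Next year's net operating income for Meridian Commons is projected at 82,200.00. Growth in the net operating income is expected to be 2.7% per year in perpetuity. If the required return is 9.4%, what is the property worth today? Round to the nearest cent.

1226865.67

Growing perpetuity: P = D₁ / (r − g) = 82,200.0000 / (0.094 − 0.027) = 1,226,865.67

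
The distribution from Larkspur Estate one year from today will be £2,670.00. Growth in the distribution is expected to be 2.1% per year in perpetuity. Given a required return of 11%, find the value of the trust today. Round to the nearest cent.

Growing perpetuity: P = D₁ / (r − g) = £2,670.0000 / (0.11 − 0.021) = £30,000.00

£30000.00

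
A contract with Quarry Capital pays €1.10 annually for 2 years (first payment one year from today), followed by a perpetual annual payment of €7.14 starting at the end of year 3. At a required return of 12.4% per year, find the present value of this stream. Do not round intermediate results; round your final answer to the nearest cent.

€47.43

PV of 2-year annuity: €1.10 × [1 − (1+0.124)^−2] / 0.124 = 1.84933
Perpetuity value at year 2: €7.14 / 0.124 = 57.58065
PV of perpetuity: 57.58065 / (1+0.124)^2 = 45.57681
Total PV = 1.84933 + 45.57681 = 47.42614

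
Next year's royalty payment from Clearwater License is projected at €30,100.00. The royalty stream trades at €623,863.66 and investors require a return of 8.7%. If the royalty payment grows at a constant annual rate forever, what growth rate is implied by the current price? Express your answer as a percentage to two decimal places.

P = D₁/(r−g) ⇒ g = r − D₁/P = 0.087 − €30,100.00/€623,863.66 = 0.038752

3.88%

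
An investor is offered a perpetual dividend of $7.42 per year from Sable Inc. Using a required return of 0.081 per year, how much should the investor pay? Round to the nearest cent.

$91.60

Level perpetuity: PV = C / r = $7.42 / 0.081 = $91.60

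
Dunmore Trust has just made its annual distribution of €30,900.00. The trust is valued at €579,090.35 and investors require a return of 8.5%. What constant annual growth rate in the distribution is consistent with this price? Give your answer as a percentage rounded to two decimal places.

P = D₀(1+g)/(r−g) ⇒ P(r−g) = D₀(1+g) ⇒ g(P+D₀) = P·r − D₀
g = (P·r − D₀)/(P + D₀) = (€579,090.35×0.085 − €30,900.00) / (€579,090.35 + €30,900.00) = 0.030038

3.00%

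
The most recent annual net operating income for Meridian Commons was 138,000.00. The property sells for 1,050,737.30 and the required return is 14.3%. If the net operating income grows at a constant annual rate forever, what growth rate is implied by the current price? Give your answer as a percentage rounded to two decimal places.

1.03%

P = D₀(1+g)/(r−g) ⇒ P(r−g) = D₀(1+g) ⇒ g(P+D₀) = P·r − D₀
g = (P·r − D₀)/(P + D₀) = (1,050,737.30×0.143 − 138,000.00) / (1,050,737.30 + 138,000.00) = 0.010310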